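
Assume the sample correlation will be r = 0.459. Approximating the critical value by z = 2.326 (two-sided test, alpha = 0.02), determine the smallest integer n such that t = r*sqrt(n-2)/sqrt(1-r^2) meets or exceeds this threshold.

r√(n−2)/√(1−r²) ≥ 2.326  ⇔  n−2 ≥ (2.326)²·(1−r²)/r²
(1−r²)/r² = (1−0.210681)/0.210681 = 3.7465
n ≥ 2 + 5.410276·3.7465 = 2 + 20.2696 = 22.2696
⌈22.2696⌉ = 23

23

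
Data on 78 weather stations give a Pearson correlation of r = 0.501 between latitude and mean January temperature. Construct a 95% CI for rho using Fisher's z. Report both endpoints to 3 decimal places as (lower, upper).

Fisher z: z_r = atanh(r) = ½·ln((1+0.501)/(1−0.501)) = 0.550640
SE(z) = 1/√(n−3) = 1/√75 = 0.115470
95% ⇒ z* = 1.960; margin = 1.960·0.115470 = 0.226321
CI on z-scale: (0.324319, 0.776961)
Back-transform: tanh(0.324319) = 0.313407, tanh(0.776961) = 0.650959

(0.313, 0.651)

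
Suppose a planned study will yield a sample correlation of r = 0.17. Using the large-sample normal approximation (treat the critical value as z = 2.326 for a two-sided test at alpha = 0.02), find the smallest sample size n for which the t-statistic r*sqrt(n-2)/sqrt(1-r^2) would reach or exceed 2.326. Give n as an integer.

184

r√(n−2)/√(1−r²) ≥ 2.326  ⇔  n−2 ≥ (2.326)²·(1−r²)/r²
(1−r²)/r² = (1−0.0289)/0.0289 = 33.6021
n ≥ 2 + 5.410276·33.6021 = 2 + 181.7966 = 183.7966
⌈183.7966⌉ = 184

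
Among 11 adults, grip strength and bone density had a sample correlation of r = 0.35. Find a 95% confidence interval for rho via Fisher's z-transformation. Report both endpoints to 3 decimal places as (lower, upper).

(-0.316, 0.785)

z_r = atanh(0.35) = 0.365444;  SE = 1/√(n−3) = 1/√8 = 0.353553
z-limits: 0.365444 ± 1.960·0.353553 = 0.365444 ± 0.692964 = [-0.327520, 1.058408]
ρ-limits: (tanh -0.327520, tanh 1.058408) = (-0.316, 0.785)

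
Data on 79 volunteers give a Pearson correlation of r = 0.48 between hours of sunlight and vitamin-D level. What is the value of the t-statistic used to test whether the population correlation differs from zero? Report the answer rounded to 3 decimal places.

1 − r² = 1 − 0.2304 = 0.7696;  √(1−r²) = 0.877268
√(n−2) = √77 = 8.774964
t = r·√(n−2)/√(1−r²) = 0.48 · 8.774964 / 0.877268 = 4.801

4.801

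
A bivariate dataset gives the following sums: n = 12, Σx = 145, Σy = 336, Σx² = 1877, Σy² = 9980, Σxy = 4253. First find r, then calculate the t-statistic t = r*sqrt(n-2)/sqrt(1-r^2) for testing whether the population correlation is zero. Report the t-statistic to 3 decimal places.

3.300

Numerator: nΣxy − (Σx)(Σy) = 12·4253 − (145)(336) = 2316
Denominator: √[(nΣx²−(Σx)²)(nΣy²−(Σy)²)]
  nΣx²−(Σx)² = 12·1877 − 21025 = 1499;  nΣy²−(Σy)² = 12·9980 − 112896 = 6864
  √(1499·6864) = √10289136 = 3207.6683
r = 2316 / 3207.6683 = 0.7220
t = r·√(n−2)/√(1−r²) = 0.7220·√10 / √(1−0.521284) = 2.283164 / 0.691893 = 3.300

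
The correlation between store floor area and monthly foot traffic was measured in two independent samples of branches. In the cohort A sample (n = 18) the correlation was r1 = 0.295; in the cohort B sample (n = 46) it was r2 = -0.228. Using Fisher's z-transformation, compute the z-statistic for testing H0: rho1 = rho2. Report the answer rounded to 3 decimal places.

Fisher z-transforms: z1 = atanh(0.295) = 0.304034, z2 = atanh(-0.228) = -0.232079; difference d = 0.536113
Var(d) = 1/15 + 1/43 = 0.0666667 + 0.0232558 = 0.0899225
z = d/√Var(d) = 0.536113 / √0.0899225 = 0.536113 / 0.299871 = 1.788

1.788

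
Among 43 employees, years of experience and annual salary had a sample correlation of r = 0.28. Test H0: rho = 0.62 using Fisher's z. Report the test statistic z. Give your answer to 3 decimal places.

-2.766

z_r = atanh(0.28) = 0.287682,  z_0 = atanh(0.62) = 0.725005
SE = 1/√(n−3) = 1/√40 = 0.158114
z = (z_r − z_0)/SE = (0.287682 − 0.725005) / 0.158114 = -0.437323 / 0.158114 = -2.766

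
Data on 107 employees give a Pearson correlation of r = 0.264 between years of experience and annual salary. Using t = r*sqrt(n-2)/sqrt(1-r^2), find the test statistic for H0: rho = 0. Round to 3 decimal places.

2.805

1 − r² = 1 − 0.069696 = 0.930304;  √(1−r²) = 0.964523
√(n−2) = √105 = 10.246951
t = r·√(n−2)/√(1−r²) = 0.264 · 10.246951 / 0.964523 = 2.805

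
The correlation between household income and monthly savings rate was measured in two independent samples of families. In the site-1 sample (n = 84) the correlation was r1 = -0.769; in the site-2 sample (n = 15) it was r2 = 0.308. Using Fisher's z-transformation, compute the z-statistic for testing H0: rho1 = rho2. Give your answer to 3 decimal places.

-4.320

z1 = atanh(-0.769) = -1.017876,  z2 = atanh(0.308) = 0.318334
SE = √(1/(n1−3) + 1/(n2−3)) = √(1/81 + 1/12) = √(0.0123457 + 0.0833333) = √0.0956790 = 0.309320
z = (z1 − z2)/SE = (-1.017876 − 0.318334) / 0.309320 = -1.336210 / 0.309320 = -4.320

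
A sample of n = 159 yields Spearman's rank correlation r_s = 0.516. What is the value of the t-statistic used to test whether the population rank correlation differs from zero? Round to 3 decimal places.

t = r_s·√(n−2) / √(1−r_s²) with r_s = 0.516, n = 159
  = 0.516·√157 / √(1 − 0.266256)
  = 0.516·12.529964 / 0.856589
  = 6.465461 / 0.856589 = 7.548

7.548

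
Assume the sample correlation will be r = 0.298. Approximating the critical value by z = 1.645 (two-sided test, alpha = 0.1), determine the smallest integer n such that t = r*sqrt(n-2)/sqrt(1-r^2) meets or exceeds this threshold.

Need r·√(n−2)/√(1−r²) ≥ 1.645
√(n−2) ≥ 1.645·√(1−0.088804) / 0.298 = 1.645·0.954566 / 0.298 = 5.2693
n−2 ≥ 27.7655  ⇒  n ≥ 29.7655
Smallest integer n = 30

30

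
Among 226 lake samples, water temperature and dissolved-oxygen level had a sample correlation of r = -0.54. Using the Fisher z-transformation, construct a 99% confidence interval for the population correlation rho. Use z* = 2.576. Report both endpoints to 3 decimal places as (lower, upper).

z_r = atanh(-0.54) = -0.604156;  SE = 1/√(n−3) = 1/√223 = 0.066965
z-limits: -0.604156 ± 2.576·0.066965 = -0.604156 ± 0.172502 = [-0.776658, -0.431654]
ρ-limits: (tanh -0.776658, tanh -0.431654) = (-0.651, -0.407)

(-0.651, -0.407)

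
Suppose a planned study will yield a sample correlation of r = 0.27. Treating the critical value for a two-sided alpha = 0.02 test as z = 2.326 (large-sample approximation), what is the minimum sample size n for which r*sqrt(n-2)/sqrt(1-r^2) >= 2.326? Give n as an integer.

71

r√(n−2)/√(1−r²) ≥ 2.326  ⇔  n−2 ≥ (2.326)²·(1−r²)/r²
(1−r²)/r² = (1−0.0729)/0.0729 = 12.7174
n ≥ 2 + 5.410276·12.7174 = 2 + 68.8046 = 70.8046
⌈70.8046⌉ = 71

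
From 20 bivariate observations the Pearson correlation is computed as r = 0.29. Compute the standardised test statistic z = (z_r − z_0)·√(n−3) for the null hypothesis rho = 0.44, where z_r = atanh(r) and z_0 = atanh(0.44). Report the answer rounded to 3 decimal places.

z_r = atanh(0.29) = 0.298566,  z_0 = atanh(0.44) = 0.472231
SE = 1/√(n−3) = 1/√17 = 0.242536
z = (z_r − z_0)/SE = (0.298566 − 0.472231) / 0.242536 = -0.173665 / 0.242536 = -0.716

-0.716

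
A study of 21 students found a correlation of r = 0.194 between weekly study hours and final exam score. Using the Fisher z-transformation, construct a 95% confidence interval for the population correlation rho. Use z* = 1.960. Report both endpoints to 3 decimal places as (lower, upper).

Fisher z: z_r = atanh(r) = ½·ln((1+0.194)/(1−0.194)) = 0.196490
SE(z) = 1/√(n−3) = 1/√18 = 0.235702
95% ⇒ z* = 1.960; margin = 1.960·0.235702 = 0.461976
CI on z-scale: (-0.265486, 0.658466)
Back-transform: tanh(-0.265486) = -0.259420, tanh(0.658466) = 0.577342

(-0.259, 0.577)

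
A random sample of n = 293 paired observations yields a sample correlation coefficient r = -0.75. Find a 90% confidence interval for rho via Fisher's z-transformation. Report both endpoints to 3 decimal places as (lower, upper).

Fisher z: z_r = atanh(r) = ½·ln((1+(-0.75))/(1−(-0.75))) = -0.972955
SE(z) = 1/√(n−3) = 1/√290 = 0.058722
90% ⇒ z* = 1.645; margin = 1.645·0.058722 = 0.096598
CI on z-scale: (-1.069553, -0.876357)
Back-transform: tanh(-1.069553) = -0.789293, tanh(-0.876357) = -0.704590

(-0.789, -0.705)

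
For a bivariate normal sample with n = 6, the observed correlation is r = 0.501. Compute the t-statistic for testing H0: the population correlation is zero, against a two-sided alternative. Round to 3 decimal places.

1 − r² = 1 − 0.251001 = 0.748999;  √(1−r²) = 0.865447
√(n−2) = √4 = 2.000000
t = r·√(n−2)/√(1−r²) = 0.501 · 2.000000 / 0.865447 = 1.158

1.158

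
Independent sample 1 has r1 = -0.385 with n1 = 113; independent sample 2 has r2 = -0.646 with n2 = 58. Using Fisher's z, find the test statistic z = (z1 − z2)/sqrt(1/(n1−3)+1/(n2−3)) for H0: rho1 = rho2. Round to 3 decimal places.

2.195

z1 = atanh(-0.385) = -0.405917,  z2 = atanh(-0.646) = -0.768403
SE = √(1/(n1−3) + 1/(n2−3)) = √(1/110 + 1/55) = √(0.0090909 + 0.0181818) = √0.0272727 = 0.165144
z = (z1 − z2)/SE = (-0.405917 − (-0.768403)) / 0.165144 = 0.362486 / 0.165144 = 2.195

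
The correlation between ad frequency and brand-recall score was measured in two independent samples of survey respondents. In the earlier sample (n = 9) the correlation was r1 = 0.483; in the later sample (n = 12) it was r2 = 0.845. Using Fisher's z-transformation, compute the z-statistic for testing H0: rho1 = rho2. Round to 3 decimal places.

Fisher z-transforms: z1 = atanh(0.483) = 0.526890, z2 = atanh(0.845) = 1.238405; difference d = -0.711515
Var(d) = 1/6 + 1/9 = 0.1666667 + 0.1111111 = 0.2777778
z = d/√Var(d) = -0.711515 / √0.2777778 = -0.711515 / 0.527046 = -1.350

-1.350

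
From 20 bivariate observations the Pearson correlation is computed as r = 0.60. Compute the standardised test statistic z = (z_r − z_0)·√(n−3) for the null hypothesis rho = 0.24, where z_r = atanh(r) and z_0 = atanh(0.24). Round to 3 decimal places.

1.849

Fisher z: atanh(0.60) = 0.693147, atanh(0.24) = 0.244774
z = (z_r − z_0)·√(n−3) = (0.693147 − 0.244774)·√17 = 0.448373 · 4.123106 = 1.849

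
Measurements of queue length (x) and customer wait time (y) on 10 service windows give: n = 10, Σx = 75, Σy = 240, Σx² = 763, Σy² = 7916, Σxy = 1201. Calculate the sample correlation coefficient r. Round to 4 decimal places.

Numerator: nΣxy − (Σx)(Σy) = 10·1201 − (75)(240) = -5990
Denominator: √[(nΣx²−(Σx)²)(nΣy²−(Σy)²)]
  nΣx²−(Σx)² = 10·763 − 5625 = 2005;  nΣy²−(Σy)² = 10·7916 − 57600 = 21560
  √(2005·21560) = √43227800 = 6574.7852
r = -5990 / 6574.7852 = -0.9111

-0.9111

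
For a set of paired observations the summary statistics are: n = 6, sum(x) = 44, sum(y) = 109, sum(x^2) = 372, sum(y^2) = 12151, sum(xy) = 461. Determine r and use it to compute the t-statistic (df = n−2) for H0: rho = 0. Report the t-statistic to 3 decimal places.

S_xy = nΣxy − ΣxΣy = 6·461 − 44·109 = 2766 − 4796 = -2030
S_xx = nΣx² − (Σx)² = 6·372 − 44² = 2232 − 1936 = 296
S_yy = nΣy² − (Σy)² = 6·12151 − 109² = 72906 − 11881 = 61025
r = S_xy / √(S_xx·S_yy) = -2030 / √(296·61025) = -2030 / √18063400 = -2030 / 4250.1059 = -0.4776
t = r·√(n−2)/√(1−r²) = -0.4776·√4 / √(1−0.228102) = -0.955200 / 0.878577 = -1.087

-1.087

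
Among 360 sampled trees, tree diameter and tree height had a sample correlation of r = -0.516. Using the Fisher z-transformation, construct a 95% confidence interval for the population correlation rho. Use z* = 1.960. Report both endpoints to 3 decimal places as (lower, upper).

(-0.588, -0.436)

z_r = atanh(-0.516) = -0.570873;  SE = 1/√(n−3) = 1/√357 = 0.052926
z-limits: -0.570873 ± 1.960·0.052926 = -0.570873 ± 0.103735 = [-0.674608, -0.467138]
ρ-limits: (tanh -0.674608, tanh -0.467138) = (-0.588, -0.436)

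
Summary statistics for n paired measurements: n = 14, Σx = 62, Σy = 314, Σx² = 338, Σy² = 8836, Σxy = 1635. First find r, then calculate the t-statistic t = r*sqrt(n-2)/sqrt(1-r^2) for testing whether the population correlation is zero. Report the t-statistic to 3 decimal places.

S_xy = nΣxy − ΣxΣy = 14·1635 − 62·314 = 22890 − 19468 = 3422
S_xx = nΣx² − (Σx)² = 14·338 − 62² = 4732 − 3844 = 888
S_yy = nΣy² − (Σy)² = 14·8836 − 314² = 123704 − 98596 = 25108
r = S_xy / √(S_xx·S_yy) = 3422 / √(888·25108) = 3422 / √22295904 = 3422 / 4721.8539 = 0.7247
t = r·√(n−2)/√(1−r²) = 0.7247·√12 / √(1−0.525190) = 2.510434 / 0.689065 = 3.643

3.643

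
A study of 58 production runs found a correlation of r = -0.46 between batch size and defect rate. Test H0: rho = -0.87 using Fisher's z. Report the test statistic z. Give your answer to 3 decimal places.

Fisher z: atanh(-0.46) = -0.497311, atanh(-0.87) = -1.333080
z = (z_r − z_0)·√(n−3) = (-0.497311 − (-1.333080))·√55 = 0.835769 · 7.416198 = 6.198

6.198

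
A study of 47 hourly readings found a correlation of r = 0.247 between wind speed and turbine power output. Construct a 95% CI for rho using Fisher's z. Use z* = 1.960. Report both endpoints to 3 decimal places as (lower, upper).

(-0.043, 0.499)

z_r = atanh(0.247) = 0.252215;  SE = 1/√(n−3) = 1/√44 = 0.150756
z-limits: 0.252215 ± 1.960·0.150756 = 0.252215 ± 0.295482 = [-0.043267, 0.547697]
ρ-limits: (tanh -0.043267, tanh 0.547697) = (-0.043, 0.499)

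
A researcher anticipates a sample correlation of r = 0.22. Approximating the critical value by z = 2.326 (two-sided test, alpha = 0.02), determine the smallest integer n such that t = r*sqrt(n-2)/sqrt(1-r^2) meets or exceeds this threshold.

109

r√(n−2)/√(1−r²) ≥ 2.326  ⇔  n−2 ≥ (2.326)²·(1−r²)/r²
(1−r²)/r² = (1−0.0484)/0.0484 = 19.6612
n ≥ 2 + 5.410276·19.6612 = 2 + 106.3725 = 108.3725
⌈108.3725⌉ = 109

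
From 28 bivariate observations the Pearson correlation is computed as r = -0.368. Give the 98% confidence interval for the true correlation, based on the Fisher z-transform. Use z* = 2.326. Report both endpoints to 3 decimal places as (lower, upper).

(-0.692, 0.079)

z_r = atanh(-0.368) = -0.386108;  SE = 1/√(n−3) = 1/√25 = 0.200000
z-limits: -0.386108 ± 2.326·0.200000 = -0.386108 ± 0.465200 = [-0.851308, 0.079092]
ρ-limits: (tanh -0.851308, tanh 0.079092) = (-0.692, 0.079)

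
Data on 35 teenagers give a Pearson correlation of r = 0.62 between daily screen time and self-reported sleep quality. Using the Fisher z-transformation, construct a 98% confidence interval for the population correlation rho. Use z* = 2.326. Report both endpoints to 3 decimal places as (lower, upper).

(0.304, 0.813)

Fisher z: z_r = atanh(r) = ½·ln((1+0.62)/(1−0.62)) = 0.725005
SE(z) = 1/√(n−3) = 1/√32 = 0.176777
98% ⇒ z* = 2.326; margin = 2.326·0.176777 = 0.411183
CI on z-scale: (0.313822, 1.136188)
Back-transform: tanh(0.313822) = 0.303910, tanh(1.136188) = 0.813126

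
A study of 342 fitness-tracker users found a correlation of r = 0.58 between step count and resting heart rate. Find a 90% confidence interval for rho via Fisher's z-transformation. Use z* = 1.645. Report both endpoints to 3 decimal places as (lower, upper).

(0.518, 0.636)

Fisher z: z_r = atanh(r) = ½·ln((1+0.58)/(1−0.58)) = 0.662463
SE(z) = 1/√(n−3) = 1/√339 = 0.054313
90% ⇒ z* = 1.645; margin = 1.645·0.054313 = 0.089345
CI on z-scale: (0.573118, 0.751808)
Back-transform: tanh(0.573118) = 0.517645, tanh(0.751808) = 0.636226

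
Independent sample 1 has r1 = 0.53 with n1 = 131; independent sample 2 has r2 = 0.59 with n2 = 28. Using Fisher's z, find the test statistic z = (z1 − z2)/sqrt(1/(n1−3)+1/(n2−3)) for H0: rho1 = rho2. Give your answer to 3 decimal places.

-0.400

Fisher z-transforms: z1 = atanh(0.53) = 0.590145, z2 = atanh(0.59) = 0.677666; difference d = -0.087521
Var(d) = 1/128 + 1/25 = 0.0078125 + 0.0400000 = 0.0478125
z = d/√Var(d) = -0.087521 / √0.0478125 = -0.087521 / 0.218661 = -0.400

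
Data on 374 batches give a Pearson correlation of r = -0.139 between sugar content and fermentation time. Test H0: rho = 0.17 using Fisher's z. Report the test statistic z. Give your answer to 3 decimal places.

-6.001

z_r = atanh(-0.139) = -0.139906,  z_0 = atanh(0.17) = 0.171667
SE = 1/√(n−3) = 1/√371 = 0.051917
z = (z_r − z_0)/SE = (-0.139906 − 0.171667) / 0.051917 = -0.311573 / 0.051917 = -6.001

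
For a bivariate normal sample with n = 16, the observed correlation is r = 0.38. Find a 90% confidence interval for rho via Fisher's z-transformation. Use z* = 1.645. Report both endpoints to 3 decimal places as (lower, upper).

z_r = atanh(0.38) = 0.400060;  SE = 1/√(n−3) = 1/√13 = 0.277350
z-limits: 0.400060 ± 1.645·0.277350 = 0.400060 ± 0.456241 = [-0.056181, 0.856301]
ρ-limits: (tanh -0.056181, tanh 0.856301) = (-0.056, 0.694)

(-0.056, 0.694)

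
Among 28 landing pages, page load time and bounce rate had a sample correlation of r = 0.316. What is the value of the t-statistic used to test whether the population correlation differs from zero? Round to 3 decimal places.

1 − r² = 1 − 0.099856 = 0.900144;  √(1−r²) = 0.948759
√(n−2) = √26 = 5.099020
t = r·√(n−2)/√(1−r²) = 0.316 · 5.099020 / 0.948759 = 1.698

1.698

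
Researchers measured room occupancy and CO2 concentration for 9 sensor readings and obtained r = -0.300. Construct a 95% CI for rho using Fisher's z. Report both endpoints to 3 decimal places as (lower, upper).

Fisher z: z_r = atanh(r) = ½·ln((1+(-0.300))/(1−(-0.300))) = -0.309520
SE(z) = 1/√(n−3) = 1/√6 = 0.408248
95% ⇒ z* = 1.960; margin = 1.960·0.408248 = 0.800166
CI on z-scale: (-1.109686, 0.490646)
Back-transform: tanh(-1.109686) = -0.803951, tanh(0.490646) = 0.454729

(-0.804, 0.455)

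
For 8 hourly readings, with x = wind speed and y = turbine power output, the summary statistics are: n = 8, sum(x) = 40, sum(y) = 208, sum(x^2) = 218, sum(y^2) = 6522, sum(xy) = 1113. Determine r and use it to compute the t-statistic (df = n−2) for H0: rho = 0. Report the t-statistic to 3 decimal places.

1.474

S_xy = nΣxy − ΣxΣy = 8·1113 − 40·208 = 8904 − 8320 = 584
S_xx = nΣx² − (Σx)² = 8·218 − 40² = 1744 − 1600 = 144
S_yy = nΣy² − (Σy)² = 8·6522 − 208² = 52176 − 43264 = 8912
r = S_xy / √(S_xx·S_yy) = 584 / √(144·8912) = 584 / √1283328 = 584 / 1132.8407 = 0.5155
t = r·√(n−2)/√(1−r²) = 0.5155·√6 / √(1−0.265740) = 1.262712 / 0.856890 = 1.474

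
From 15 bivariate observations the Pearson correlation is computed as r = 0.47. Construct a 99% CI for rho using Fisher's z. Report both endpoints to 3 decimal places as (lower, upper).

(-0.229, 0.849)

z_r = atanh(0.47) = 0.510070;  SE = 1/√(n−3) = 1/√12 = 0.288675
z-limits: 0.510070 ± 2.576·0.288675 = 0.510070 ± 0.743627 = [-0.233557, 1.253697]
ρ-limits: (tanh -0.233557, tanh 1.253697) = (-0.229, 0.849)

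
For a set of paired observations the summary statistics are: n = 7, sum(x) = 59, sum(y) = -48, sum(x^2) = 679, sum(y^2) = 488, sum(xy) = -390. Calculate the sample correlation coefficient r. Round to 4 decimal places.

0.0858

S_xy = nΣxy − ΣxΣy = 7·(-390) − 59·(-48) = -2730 − (-2832) = 102
S_xx = nΣx² − (Σx)² = 7·679 − 59² = 4753 − 3481 = 1272
S_yy = nΣy² − (Σy)² = 7·488 − (-48)² = 3416 − 2304 = 1112
r = S_xy / √(S_xx·S_yy) = 102 / √(1272·1112) = 102 / √1414464 = 102 / 1189.3124 = 0.0858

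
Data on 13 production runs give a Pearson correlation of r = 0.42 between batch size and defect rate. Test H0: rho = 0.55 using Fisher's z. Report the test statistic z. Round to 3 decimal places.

z_r = atanh(0.42) = 0.447692,  z_0 = atanh(0.55) = 0.618381
SE = 1/√(n−3) = 1/√10 = 0.316228
z = (z_r − z_0)/SE = (0.447692 − 0.618381) / 0.316228 = -0.170689 / 0.316228 = -0.540

-0.540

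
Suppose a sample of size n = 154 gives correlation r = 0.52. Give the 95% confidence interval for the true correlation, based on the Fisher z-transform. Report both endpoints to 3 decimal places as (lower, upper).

(0.394, 0.627)

Fisher z: z_r = atanh(r) = ½·ln((1+0.52)/(1−0.52)) = 0.576340
SE(z) = 1/√(n−3) = 1/√151 = 0.081379
95% ⇒ z* = 1.960; margin = 1.960·0.081379 = 0.159503
CI on z-scale: (0.416837, 0.735843)
Back-transform: tanh(0.416837) = 0.394262, tanh(0.735843) = 0.626627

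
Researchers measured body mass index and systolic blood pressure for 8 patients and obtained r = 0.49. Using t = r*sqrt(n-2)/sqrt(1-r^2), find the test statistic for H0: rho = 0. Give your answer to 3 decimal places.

t = r·√(n−2) / √(1−r²) with r = 0.49, n = 8
  = 0.49·√6 / √(1 − 0.2401)
  = 0.49·2.449490 / 0.871722
  = 1.200250 / 0.871722 = 1.377

1.377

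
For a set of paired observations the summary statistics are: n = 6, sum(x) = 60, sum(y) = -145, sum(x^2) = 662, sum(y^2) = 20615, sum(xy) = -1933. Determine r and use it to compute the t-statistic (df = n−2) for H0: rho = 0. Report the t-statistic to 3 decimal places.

-1.062

S_xy = nΣxy − ΣxΣy = 6·(-1933) − 60·(-145) = -11598 − (-8700) = -2898
S_xx = nΣx² − (Σx)² = 6·662 − 60² = 3972 − 3600 = 372
S_yy = nΣy² − (Σy)² = 6·20615 − (-145)² = 123690 − 21025 = 102665
r = S_xy / √(S_xx·S_yy) = -2898 / √(372·102665) = -2898 / √38191380 = -2898 / 6179.9175 = -0.4689
t = r·√(n−2)/√(1−r²) = -0.4689·√4 / √(1−0.219867) = -0.937800 / 0.883251 = -1.062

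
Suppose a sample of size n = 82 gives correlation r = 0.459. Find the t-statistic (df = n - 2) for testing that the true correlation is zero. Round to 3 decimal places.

4.621

t = r·√(n−2) / √(1−r²) with r = 0.459, n = 82
  = 0.459·√80 / √(1 − 0.210681)
  = 0.459·8.944272 / 0.888436
  = 4.105421 / 0.888436 = 4.621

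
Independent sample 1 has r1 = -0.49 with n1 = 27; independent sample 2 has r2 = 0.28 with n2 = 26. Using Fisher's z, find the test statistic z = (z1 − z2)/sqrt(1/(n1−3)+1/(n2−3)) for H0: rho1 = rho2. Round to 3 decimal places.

-2.823

Fisher z-transforms: z1 = atanh(-0.49) = -0.536060, z2 = atanh(0.28) = 0.287682; difference d = -0.823742
Var(d) = 1/24 + 1/23 = 0.0416667 + 0.0434783 = 0.0851450
z = d/√Var(d) = -0.823742 / √0.0851450 = -0.823742 / 0.291796 = -2.823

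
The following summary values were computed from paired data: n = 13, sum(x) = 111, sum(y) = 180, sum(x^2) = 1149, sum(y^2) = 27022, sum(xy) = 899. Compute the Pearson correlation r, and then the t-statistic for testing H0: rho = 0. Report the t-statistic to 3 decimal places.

-0.994

Numerator: nΣxy − (Σx)(Σy) = 13·899 − (111)(180) = -8293
Denominator: √[(nΣx²−(Σx)²)(nΣy²−(Σy)²)]
  nΣx²−(Σx)² = 13·1149 − 12321 = 2616;  nΣy²−(Σy)² = 13·27022 − 32400 = 318886
  √(2616·318886) = √834205776 = 28882.6207
r = -8293 / 28882.6207 = -0.2871
t = r·√(n−2)/√(1−r²) = -0.2871·√11 / √(1−0.082426) = -0.952203 / 0.957901 = -0.994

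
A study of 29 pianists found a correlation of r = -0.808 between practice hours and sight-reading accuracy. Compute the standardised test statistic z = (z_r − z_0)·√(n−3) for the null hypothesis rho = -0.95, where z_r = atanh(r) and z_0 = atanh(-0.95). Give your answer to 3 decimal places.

z_r = atanh(-0.808) = -1.121241,  z_0 = atanh(-0.95) = -1.831781
SE = 1/√(n−3) = 1/√26 = 0.196116
z = (z_r − z_0)/SE = (-1.121241 − (-1.831781)) / 0.196116 = 0.710540 / 0.196116 = 3.623

3.623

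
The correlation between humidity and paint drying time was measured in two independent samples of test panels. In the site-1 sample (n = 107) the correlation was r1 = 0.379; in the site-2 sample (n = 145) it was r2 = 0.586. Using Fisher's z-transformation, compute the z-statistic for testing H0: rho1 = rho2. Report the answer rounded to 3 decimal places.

-2.113

Fisher z-transforms: z1 = atanh(0.379) = 0.398891, z2 = atanh(0.586) = 0.671552; difference d = -0.272661
Var(d) = 1/104 + 1/142 = 0.0096154 + 0.0070423 = 0.0166577
z = d/√Var(d) = -0.272661 / √0.0166577 = -0.272661 / 0.129065 = -2.113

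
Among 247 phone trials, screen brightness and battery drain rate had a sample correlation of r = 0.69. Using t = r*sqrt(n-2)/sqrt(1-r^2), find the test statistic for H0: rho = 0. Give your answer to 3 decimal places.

t = r·√(n−2) / √(1−r²) with r = 0.69, n = 247
  = 0.69·√245 / √(1 − 0.4761)
  = 0.69·15.652476 / 0.723809
  = 10.800208 / 0.723809 = 14.921

14.921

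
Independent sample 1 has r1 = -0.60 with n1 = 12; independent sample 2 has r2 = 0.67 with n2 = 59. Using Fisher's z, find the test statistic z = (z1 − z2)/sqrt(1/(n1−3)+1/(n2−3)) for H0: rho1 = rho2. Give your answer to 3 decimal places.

-4.188

z1 = atanh(-0.60) = -0.693147,  z2 = atanh(0.67) = 0.810743
SE = √(1/(n1−3) + 1/(n2−3)) = √(1/9 + 1/56) = √(0.1111111 + 0.0178571) = √0.1289682 = 0.359121
z = (z1 − z2)/SE = (-0.693147 − 0.810743) / 0.359121 = -1.503890 / 0.359121 = -4.188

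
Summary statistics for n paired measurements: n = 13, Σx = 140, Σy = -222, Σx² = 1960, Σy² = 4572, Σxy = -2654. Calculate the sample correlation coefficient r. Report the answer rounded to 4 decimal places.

S_xy = nΣxy − ΣxΣy = 13·(-2654) − 140·(-222) = -34502 − (-31080) = -3422
S_xx = nΣx² − (Σx)² = 13·1960 − 140² = 25480 − 19600 = 5880
S_yy = nΣy² − (Σy)² = 13·4572 − (-222)² = 59436 − 49284 = 10152
r = S_xy / √(S_xx·S_yy) = -3422 / √(5880·10152) = -3422 / √59693760 = -3422 / 7726.1737 = -0.4429

-0.4429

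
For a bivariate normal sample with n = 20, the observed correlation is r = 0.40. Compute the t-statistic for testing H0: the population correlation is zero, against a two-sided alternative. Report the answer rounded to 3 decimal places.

1.852

t = r·√(n−2) / √(1−r²) with r = 0.40, n = 20
  = 0.40·√18 / √(1 − 0.1600)
  = 0.40·4.242641 / 0.916515
  = 1.697056 / 0.916515 = 1.852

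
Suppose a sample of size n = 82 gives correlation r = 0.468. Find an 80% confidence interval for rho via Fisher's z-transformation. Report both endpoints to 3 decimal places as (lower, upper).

(0.348, 0.573)

z_r = atanh(0.468) = 0.507506;  SE = 1/√(n−3) = 1/√79 = 0.112509
z-limits: 0.507506 ± 1.282·0.112509 = 0.507506 ± 0.144237 = [0.363269, 0.651743]
ρ-limits: (tanh 0.363269, tanh 0.651743) = (0.348, 0.573)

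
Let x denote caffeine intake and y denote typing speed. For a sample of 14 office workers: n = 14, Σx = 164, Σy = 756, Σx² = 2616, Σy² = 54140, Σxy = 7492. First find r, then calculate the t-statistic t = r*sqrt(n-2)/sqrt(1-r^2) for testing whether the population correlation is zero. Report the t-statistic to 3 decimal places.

-1.738

Numerator: nΣxy − (Σx)(Σy) = 14·7492 − (164)(756) = -19096
Denominator: √[(nΣx²−(Σx)²)(nΣy²−(Σy)²)]
  nΣx²−(Σx)² = 14·2616 − 26896 = 9728;  nΣy²−(Σy)² = 14·54140 − 571536 = 186424
  √(9728·186424) = √1813532672 = 42585.5923
r = -19096 / 42585.5923 = -0.4484
t = r·√(n−2)/√(1−r²) = -0.4484·√12 / √(1−0.201063) = -1.553303 / 0.893833 = -1.738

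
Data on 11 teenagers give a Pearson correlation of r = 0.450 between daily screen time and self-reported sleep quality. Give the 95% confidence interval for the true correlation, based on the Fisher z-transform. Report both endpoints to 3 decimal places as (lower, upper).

Fisher z: z_r = atanh(r) = ½·ln((1+0.450)/(1−0.450)) = 0.484700
SE(z) = 1/√(n−3) = 1/√8 = 0.353553
95% ⇒ z* = 1.960; margin = 1.960·0.353553 = 0.692964
CI on z-scale: (-0.208264, 1.177664)
Back-transform: tanh(-0.208264) = -0.205304, tanh(1.177664) = 0.826714

(-0.205, 0.827)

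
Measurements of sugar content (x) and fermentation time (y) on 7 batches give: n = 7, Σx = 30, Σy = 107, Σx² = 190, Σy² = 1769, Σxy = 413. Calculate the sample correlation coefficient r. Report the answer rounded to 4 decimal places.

Numerator: nΣxy − (Σx)(Σy) = 7·413 − (30)(107) = -319
Denominator: √[(nΣx²−(Σx)²)(nΣy²−(Σy)²)]
  nΣx²−(Σx)² = 7·190 − 900 = 430;  nΣy²−(Σy)² = 7·1769 − 11449 = 934
  √(430·934) = √401620 = 633.7350
r = -319 / 633.7350 = -0.5034

-0.5034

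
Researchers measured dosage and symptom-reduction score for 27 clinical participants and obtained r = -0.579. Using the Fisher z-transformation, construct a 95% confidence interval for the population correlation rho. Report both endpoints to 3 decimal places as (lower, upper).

Fisher z: z_r = atanh(r) = ½·ln((1+(-0.579))/(1−(-0.579))) = -0.660957
SE(z) = 1/√(n−3) = 1/√24 = 0.204124
95% ⇒ z* = 1.960; margin = 1.960·0.204124 = 0.400083
CI on z-scale: (-1.061040, -0.260874)
Back-transform: tanh(-1.061040) = -0.786062, tanh(-0.260874) = -0.255113

(-0.786, -0.255)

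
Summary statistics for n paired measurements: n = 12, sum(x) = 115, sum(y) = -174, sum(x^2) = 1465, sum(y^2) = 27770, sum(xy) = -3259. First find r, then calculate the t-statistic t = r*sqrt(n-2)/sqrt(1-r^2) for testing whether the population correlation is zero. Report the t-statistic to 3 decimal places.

Numerator: nΣxy − (Σx)(Σy) = 12·(-3259) − (115)(-174) = -19098
Denominator: √[(nΣx²−(Σx)²)(nΣy²−(Σy)²)]
  nΣx²−(Σx)² = 12·1465 − 13225 = 4355;  nΣy²−(Σy)² = 12·27770 − 30276 = 302964
  √(4355·302964) = √1319408220 = 36323.6592
r = -19098 / 36323.6592 = -0.5258
t = r·√(n−2)/√(1−r²) = -0.5258·√10 / √(1−0.276466) = -1.662726 / 0.850608 = -1.955

-1.955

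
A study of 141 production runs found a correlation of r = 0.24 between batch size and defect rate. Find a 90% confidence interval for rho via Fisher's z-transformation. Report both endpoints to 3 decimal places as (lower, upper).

(0.104, 0.367)

z_r = atanh(0.24) = 0.244774;  SE = 1/√(n−3) = 1/√138 = 0.085126
z-limits: 0.244774 ± 1.645·0.085126 = 0.244774 ± 0.140032 = [0.104742, 0.384806]
ρ-limits: (tanh 0.104742, tanh 0.384806) = (0.104, 0.367)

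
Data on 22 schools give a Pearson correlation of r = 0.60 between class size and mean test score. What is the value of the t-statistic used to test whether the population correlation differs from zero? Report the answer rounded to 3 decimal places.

3.354

1 − r² = 1 − 0.3600 = 0.6400;  √(1−r²) = 0.800000
√(n−2) = √20 = 4.472136
t = r·√(n−2)/√(1−r²) = 0.60 · 4.472136 / 0.800000 = 3.354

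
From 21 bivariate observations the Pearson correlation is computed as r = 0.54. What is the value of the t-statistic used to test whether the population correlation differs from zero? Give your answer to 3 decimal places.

2.797

t = r·√(n−2) / √(1−r²) with r = 0.54, n = 21
  = 0.54·√19 / √(1 − 0.2916)
  = 0.54·4.358899 / 0.841665
  = 2.353805 / 0.841665 = 2.797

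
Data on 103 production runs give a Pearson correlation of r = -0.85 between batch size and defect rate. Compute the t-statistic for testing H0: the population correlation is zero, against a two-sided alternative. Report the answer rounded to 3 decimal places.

-16.216

t = r·√(n−2) / √(1−r²) with r = -0.85, n = 103
  = -0.85·√101 / √(1 − 0.7225)
  = -0.85·10.049876 / 0.526783
  = -8.542395 / 0.526783 = -16.216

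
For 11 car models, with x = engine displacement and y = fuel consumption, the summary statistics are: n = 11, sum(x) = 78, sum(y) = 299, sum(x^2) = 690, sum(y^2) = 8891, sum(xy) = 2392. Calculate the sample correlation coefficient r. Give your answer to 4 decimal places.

S_xy = nΣxy − ΣxΣy = 11·2392 − 78·299 = 26312 − 23322 = 2990
S_xx = nΣx² − (Σx)² = 11·690 − 78² = 7590 − 6084 = 1506
S_yy = nΣy² − (Σy)² = 11·8891 − 299² = 97801 − 89401 = 8400
r = S_xy / √(S_xx·S_yy) = 2990 / √(1506·8400) = 2990 / √12650400 = 2990 / 3556.7401 = 0.8407

0.8407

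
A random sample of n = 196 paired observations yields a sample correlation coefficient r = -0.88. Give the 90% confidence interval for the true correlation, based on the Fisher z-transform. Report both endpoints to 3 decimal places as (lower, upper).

(-0.904, -0.850)

Fisher z: z_r = atanh(r) = ½·ln((1+(-0.88))/(1−(-0.88))) = -1.375768
SE(z) = 1/√(n−3) = 1/√193 = 0.071982
90% ⇒ z* = 1.645; margin = 1.645·0.071982 = 0.118410
CI on z-scale: (-1.494178, -1.257358)
Back-transform: tanh(-1.494178) = -0.904091, tanh(-1.257358) = -0.850334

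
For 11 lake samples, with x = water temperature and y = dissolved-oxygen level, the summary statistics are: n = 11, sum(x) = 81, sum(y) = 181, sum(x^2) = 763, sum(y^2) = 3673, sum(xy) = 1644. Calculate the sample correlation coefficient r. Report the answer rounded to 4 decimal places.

0.9148

S_xy = nΣxy − ΣxΣy = 11·1644 − 81·181 = 18084 − 14661 = 3423
S_xx = nΣx² − (Σx)² = 11·763 − 81² = 8393 − 6561 = 1832
S_yy = nΣy² − (Σy)² = 11·3673 − 181² = 40403 − 32761 = 7642
r = S_xy / √(S_xx·S_yy) = 3423 / √(1832·7642) = 3423 / √14000144 = 3423 / 3741.6766 = 0.9148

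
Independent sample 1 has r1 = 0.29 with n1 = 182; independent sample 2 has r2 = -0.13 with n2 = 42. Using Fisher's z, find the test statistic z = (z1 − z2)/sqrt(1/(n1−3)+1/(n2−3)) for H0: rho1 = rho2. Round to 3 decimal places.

z1 = atanh(0.29) = 0.298566,  z2 = atanh(-0.13) = -0.130740
SE = √(1/(n1−3) + 1/(n2−3)) = √(1/179 + 1/39) = √(0.0055866 + 0.0256410) = √0.0312276 = 0.176713
z = (z1 − z2)/SE = (0.298566 − (-0.130740)) / 0.176713 = 0.429306 / 0.176713 = 2.429

2.429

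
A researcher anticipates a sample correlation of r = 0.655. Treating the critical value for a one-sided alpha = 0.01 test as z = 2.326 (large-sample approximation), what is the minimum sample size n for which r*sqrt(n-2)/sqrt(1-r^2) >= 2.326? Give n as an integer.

10

r√(n−2)/√(1−r²) ≥ 2.326  ⇔  n−2 ≥ (2.326)²·(1−r²)/r²
(1−r²)/r² = (1−0.429025)/0.429025 = 1.3309
n ≥ 2 + 5.410276·1.3309 = 2 + 7.2005 = 9.2005
⌈9.2005⌉ = 10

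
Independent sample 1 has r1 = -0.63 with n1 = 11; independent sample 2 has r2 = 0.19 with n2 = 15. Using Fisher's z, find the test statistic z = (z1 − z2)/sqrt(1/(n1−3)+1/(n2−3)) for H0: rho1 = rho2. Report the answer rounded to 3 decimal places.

z1 = atanh(-0.63) = -0.741416,  z2 = atanh(0.19) = 0.192337
SE = √(1/(n1−3) + 1/(n2−3)) = √(1/8 + 1/12) = √(0.1250000 + 0.0833333) = √0.2083333 = 0.456435
z = (z1 − z2)/SE = (-0.741416 − 0.192337) / 0.456435 = -0.933753 / 0.456435 = -2.046

-2.046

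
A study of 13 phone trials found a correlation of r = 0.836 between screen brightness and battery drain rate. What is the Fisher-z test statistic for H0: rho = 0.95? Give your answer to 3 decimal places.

-1.973

Fisher z: atanh(0.836) = 1.207739, atanh(0.95) = 1.831781
z = (z_r − z_0)·√(n−3) = (1.207739 − 1.831781)·√10 = -0.624042 · 3.162278 = -1.973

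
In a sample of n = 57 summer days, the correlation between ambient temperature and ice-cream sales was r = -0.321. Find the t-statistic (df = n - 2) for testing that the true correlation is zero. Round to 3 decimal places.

t = r·√(n−2) / √(1−r²) with r = -0.321, n = 57
  = -0.321·√55 / √(1 − 0.103041)
  = -0.321·7.416198 / 0.947079
  = -2.380600 / 0.947079 = -2.514

-2.514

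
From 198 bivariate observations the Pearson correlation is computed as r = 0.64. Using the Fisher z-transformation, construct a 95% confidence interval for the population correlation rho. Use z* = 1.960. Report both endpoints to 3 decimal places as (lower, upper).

z_r = atanh(0.64) = 0.758174;  SE = 1/√(n−3) = 1/√195 = 0.071611
z-limits: 0.758174 ± 1.960·0.071611 = 0.758174 ± 0.140358 = [0.617816, 0.898532]
ρ-limits: (tanh 0.617816, tanh 0.898532) = (0.550, 0.716)

(0.550, 0.716)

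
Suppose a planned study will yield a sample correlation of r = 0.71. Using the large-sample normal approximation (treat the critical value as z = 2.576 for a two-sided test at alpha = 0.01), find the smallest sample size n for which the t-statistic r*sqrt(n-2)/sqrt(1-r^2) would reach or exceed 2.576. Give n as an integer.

9

Need r·√(n−2)/√(1−r²) ≥ 2.576
√(n−2) ≥ 2.576·√(1−0.5041) / 0.71 = 2.576·0.704202 / 0.71 = 2.5550
n−2 ≥ 6.5280  ⇒  n ≥ 8.5280
Smallest integer n = 9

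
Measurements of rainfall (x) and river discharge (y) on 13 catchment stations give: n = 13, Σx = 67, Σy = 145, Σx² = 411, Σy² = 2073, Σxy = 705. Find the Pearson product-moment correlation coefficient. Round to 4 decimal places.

-0.2445

S_xy = nΣxy − ΣxΣy = 13·705 − 67·145 = 9165 − 9715 = -550
S_xx = nΣx² − (Σx)² = 13·411 − 67² = 5343 − 4489 = 854
S_yy = nΣy² − (Σy)² = 13·2073 − 145² = 26949 − 21025 = 5924
r = S_xy / √(S_xx·S_yy) = -550 / √(854·5924) = -550 / √5059096 = -550 / 2249.2434 = -0.2445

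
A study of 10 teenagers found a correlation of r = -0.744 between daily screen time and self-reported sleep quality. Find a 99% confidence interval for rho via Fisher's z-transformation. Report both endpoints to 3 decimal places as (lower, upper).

(-0.959, 0.014)

z_r = atanh(-0.744) = -0.959380;  SE = 1/√(n−3) = 1/√7 = 0.377964
z-limits: -0.959380 ± 2.576·0.377964 = -0.959380 ± 0.973635 = [-1.933015, 0.014255]
ρ-limits: (tanh -1.933015, tanh 0.014255) = (-0.959, 0.014)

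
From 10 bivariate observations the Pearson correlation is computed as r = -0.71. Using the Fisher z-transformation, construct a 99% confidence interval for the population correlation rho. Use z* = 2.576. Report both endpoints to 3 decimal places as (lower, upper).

(-0.953, 0.086)

Fisher z: z_r = atanh(r) = ½·ln((1+(-0.71))/(1−(-0.71))) = -0.887184
SE(z) = 1/√(n−3) = 1/√7 = 0.377964
99% ⇒ z* = 2.576; margin = 2.576·0.377964 = 0.973635
CI on z-scale: (-1.860819, 0.086451)
Back-transform: tanh(-1.860819) = -0.952754, tanh(0.086451) = 0.086236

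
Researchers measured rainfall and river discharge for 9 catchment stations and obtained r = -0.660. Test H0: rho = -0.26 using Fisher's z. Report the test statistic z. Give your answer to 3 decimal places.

-1.290

Fisher z: atanh(-0.660) = -0.792814, atanh(-0.26) = -0.266108
z = (z_r − z_0)·√(n−3) = (-0.792814 − (-0.266108))·√6 = -0.526706 · 2.449490 = -1.290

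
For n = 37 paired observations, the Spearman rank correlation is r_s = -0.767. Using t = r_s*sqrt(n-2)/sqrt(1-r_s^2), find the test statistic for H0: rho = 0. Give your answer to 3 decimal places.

-7.072

1 − r_s² = 1 − 0.588289 = 0.411711;  √(1−r_s²) = 0.641647
√(n−2) = √35 = 5.916080
t = r_s·√(n−2)/√(1−r_s²) = -0.767 · 5.916080 / 0.641647 = -7.072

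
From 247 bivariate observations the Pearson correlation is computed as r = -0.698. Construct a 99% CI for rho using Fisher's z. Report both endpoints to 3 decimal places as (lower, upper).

Fisher z: z_r = atanh(r) = ½·ln((1+(-0.698))/(1−(-0.698))) = -0.863390
SE(z) = 1/√(n−3) = 1/√244 = 0.064018
99% ⇒ z* = 2.576; margin = 2.576·0.064018 = 0.164910
CI on z-scale: (-1.028300, -0.698480)
Back-transform: tanh(-1.028300) = -0.773226, tanh(-0.698480) = -0.603402

(-0.773, -0.603)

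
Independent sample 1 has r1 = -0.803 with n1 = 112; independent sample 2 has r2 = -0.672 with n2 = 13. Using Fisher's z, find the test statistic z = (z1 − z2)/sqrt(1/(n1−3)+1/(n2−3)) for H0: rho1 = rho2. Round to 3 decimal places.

-0.886

Fisher z-transforms: z1 = atanh(-0.803) = -1.107002, z2 = atanh(-0.672) = -0.814381; difference d = -0.292621
Var(d) = 1/109 + 1/10 = 0.0091743 + 0.1000000 = 0.1091743
z = d/√Var(d) = -0.292621 / √0.1091743 = -0.292621 / 0.330415 = -0.886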